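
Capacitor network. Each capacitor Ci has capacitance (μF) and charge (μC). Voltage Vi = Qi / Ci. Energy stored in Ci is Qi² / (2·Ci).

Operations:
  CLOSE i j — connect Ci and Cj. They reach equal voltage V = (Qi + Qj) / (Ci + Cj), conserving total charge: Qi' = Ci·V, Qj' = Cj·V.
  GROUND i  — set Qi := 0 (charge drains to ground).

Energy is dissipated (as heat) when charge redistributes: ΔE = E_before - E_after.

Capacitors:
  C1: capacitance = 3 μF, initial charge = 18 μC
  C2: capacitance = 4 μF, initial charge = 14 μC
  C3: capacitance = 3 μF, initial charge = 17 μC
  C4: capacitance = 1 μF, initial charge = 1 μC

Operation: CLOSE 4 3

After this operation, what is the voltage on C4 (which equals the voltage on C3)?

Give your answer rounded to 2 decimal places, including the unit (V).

Answer: 4.50 V

Derivation:
Initial: C1(3μF, Q=18μC, V=6.00V), C2(4μF, Q=14μC, V=3.50V), C3(3μF, Q=17μC, V=5.67V), C4(1μF, Q=1μC, V=1.00V)
Op 1: CLOSE 4-3: Q_total=18.00, C_total=4.00, V=4.50; Q4=4.50, Q3=13.50; dissipated=8.167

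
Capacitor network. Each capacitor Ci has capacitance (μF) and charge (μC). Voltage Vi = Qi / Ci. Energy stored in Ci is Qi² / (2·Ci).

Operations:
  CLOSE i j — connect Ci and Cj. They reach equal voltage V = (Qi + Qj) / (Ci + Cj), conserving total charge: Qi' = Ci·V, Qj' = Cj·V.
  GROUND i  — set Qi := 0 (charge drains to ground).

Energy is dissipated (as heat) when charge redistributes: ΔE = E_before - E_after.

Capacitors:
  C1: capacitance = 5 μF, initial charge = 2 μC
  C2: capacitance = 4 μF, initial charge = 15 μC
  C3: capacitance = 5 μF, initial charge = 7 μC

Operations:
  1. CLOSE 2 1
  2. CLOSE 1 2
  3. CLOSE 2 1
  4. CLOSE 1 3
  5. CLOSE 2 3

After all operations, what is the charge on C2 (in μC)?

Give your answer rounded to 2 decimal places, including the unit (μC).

Answer: 7.01 μC

Derivation:
Initial: C1(5μF, Q=2μC, V=0.40V), C2(4μF, Q=15μC, V=3.75V), C3(5μF, Q=7μC, V=1.40V)
Op 1: CLOSE 2-1: Q_total=17.00, C_total=9.00, V=1.89; Q2=7.56, Q1=9.44; dissipated=12.469
Op 2: CLOSE 1-2: Q_total=17.00, C_total=9.00, V=1.89; Q1=9.44, Q2=7.56; dissipated=0.000
Op 3: CLOSE 2-1: Q_total=17.00, C_total=9.00, V=1.89; Q2=7.56, Q1=9.44; dissipated=0.000
Op 4: CLOSE 1-3: Q_total=16.44, C_total=10.00, V=1.64; Q1=8.22, Q3=8.22; dissipated=0.299
Op 5: CLOSE 2-3: Q_total=15.78, C_total=9.00, V=1.75; Q2=7.01, Q3=8.77; dissipated=0.066
Final charges: Q1=8.22, Q2=7.01, Q3=8.77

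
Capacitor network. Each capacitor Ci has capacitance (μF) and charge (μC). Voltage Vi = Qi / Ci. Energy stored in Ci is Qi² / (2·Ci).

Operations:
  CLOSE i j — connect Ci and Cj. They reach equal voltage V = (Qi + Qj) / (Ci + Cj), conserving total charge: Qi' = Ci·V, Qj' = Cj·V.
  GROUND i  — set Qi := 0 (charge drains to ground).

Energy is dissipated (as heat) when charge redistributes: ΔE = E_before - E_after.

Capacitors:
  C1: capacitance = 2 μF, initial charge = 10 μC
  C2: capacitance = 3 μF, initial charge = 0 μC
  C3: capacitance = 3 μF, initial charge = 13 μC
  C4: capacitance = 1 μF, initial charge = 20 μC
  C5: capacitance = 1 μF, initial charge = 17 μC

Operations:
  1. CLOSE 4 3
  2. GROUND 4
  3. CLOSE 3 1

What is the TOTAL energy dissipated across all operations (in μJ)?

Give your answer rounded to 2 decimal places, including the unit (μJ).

Initial: C1(2μF, Q=10μC, V=5.00V), C2(3μF, Q=0μC, V=0.00V), C3(3μF, Q=13μC, V=4.33V), C4(1μF, Q=20μC, V=20.00V), C5(1μF, Q=17μC, V=17.00V)
Op 1: CLOSE 4-3: Q_total=33.00, C_total=4.00, V=8.25; Q4=8.25, Q3=24.75; dissipated=92.042
Op 2: GROUND 4: Q4=0; energy lost=34.031
Op 3: CLOSE 3-1: Q_total=34.75, C_total=5.00, V=6.95; Q3=20.85, Q1=13.90; dissipated=6.338
Total dissipated: 132.410 μJ

Answer: 132.41 μJ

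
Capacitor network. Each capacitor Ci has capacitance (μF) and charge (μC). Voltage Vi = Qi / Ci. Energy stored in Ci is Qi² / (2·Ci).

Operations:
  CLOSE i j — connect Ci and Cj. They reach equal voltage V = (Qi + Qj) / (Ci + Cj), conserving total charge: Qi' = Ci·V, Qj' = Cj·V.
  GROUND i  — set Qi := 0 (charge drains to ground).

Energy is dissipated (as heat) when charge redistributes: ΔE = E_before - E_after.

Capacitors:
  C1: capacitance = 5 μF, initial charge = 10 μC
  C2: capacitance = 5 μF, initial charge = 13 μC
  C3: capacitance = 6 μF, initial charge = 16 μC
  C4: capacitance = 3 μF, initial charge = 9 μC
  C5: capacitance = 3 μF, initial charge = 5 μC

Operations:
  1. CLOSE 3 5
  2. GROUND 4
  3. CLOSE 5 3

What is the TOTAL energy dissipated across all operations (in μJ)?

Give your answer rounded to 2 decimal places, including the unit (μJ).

Initial: C1(5μF, Q=10μC, V=2.00V), C2(5μF, Q=13μC, V=2.60V), C3(6μF, Q=16μC, V=2.67V), C4(3μF, Q=9μC, V=3.00V), C5(3μF, Q=5μC, V=1.67V)
Op 1: CLOSE 3-5: Q_total=21.00, C_total=9.00, V=2.33; Q3=14.00, Q5=7.00; dissipated=1.000
Op 2: GROUND 4: Q4=0; energy lost=13.500
Op 3: CLOSE 5-3: Q_total=21.00, C_total=9.00, V=2.33; Q5=7.00, Q3=14.00; dissipated=0.000
Total dissipated: 14.500 μJ

Answer: 14.50 μJ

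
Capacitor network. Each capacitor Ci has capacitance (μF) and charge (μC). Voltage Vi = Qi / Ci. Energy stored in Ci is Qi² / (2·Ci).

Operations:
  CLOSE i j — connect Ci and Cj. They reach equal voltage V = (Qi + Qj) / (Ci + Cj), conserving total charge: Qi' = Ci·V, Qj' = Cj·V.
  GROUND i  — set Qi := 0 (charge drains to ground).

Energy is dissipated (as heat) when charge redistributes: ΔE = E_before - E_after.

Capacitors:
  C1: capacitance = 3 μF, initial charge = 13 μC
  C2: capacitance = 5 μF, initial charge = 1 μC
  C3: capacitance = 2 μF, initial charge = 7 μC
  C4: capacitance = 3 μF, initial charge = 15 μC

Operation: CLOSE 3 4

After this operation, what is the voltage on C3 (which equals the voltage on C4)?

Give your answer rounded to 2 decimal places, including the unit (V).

Initial: C1(3μF, Q=13μC, V=4.33V), C2(5μF, Q=1μC, V=0.20V), C3(2μF, Q=7μC, V=3.50V), C4(3μF, Q=15μC, V=5.00V)
Op 1: CLOSE 3-4: Q_total=22.00, C_total=5.00, V=4.40; Q3=8.80, Q4=13.20; dissipated=1.350

Answer: 4.40 V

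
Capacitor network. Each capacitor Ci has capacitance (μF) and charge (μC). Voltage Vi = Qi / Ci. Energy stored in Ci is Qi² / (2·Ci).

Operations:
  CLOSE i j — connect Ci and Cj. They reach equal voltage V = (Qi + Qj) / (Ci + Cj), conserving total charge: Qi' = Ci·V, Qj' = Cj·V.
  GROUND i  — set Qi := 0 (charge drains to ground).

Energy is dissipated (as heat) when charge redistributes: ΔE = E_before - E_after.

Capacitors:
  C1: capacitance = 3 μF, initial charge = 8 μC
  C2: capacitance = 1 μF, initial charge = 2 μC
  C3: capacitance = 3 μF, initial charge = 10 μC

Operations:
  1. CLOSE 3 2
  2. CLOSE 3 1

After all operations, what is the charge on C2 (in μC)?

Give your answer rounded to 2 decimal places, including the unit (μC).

Answer: 3.00 μC

Derivation:
Initial: C1(3μF, Q=8μC, V=2.67V), C2(1μF, Q=2μC, V=2.00V), C3(3μF, Q=10μC, V=3.33V)
Op 1: CLOSE 3-2: Q_total=12.00, C_total=4.00, V=3.00; Q3=9.00, Q2=3.00; dissipated=0.667
Op 2: CLOSE 3-1: Q_total=17.00, C_total=6.00, V=2.83; Q3=8.50, Q1=8.50; dissipated=0.083
Final charges: Q1=8.50, Q2=3.00, Q3=8.50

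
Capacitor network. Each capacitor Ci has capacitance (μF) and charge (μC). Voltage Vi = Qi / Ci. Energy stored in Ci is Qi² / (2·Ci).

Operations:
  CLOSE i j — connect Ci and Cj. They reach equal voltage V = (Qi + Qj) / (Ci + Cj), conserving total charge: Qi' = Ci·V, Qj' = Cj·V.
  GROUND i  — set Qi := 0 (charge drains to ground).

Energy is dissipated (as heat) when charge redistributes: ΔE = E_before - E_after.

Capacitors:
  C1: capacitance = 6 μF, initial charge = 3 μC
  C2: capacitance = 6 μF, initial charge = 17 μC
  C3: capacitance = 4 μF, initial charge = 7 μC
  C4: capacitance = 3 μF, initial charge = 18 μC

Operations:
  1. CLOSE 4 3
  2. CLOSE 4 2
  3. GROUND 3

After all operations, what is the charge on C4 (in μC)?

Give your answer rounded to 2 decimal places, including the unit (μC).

Answer: 9.24 μC

Derivation:
Initial: C1(6μF, Q=3μC, V=0.50V), C2(6μF, Q=17μC, V=2.83V), C3(4μF, Q=7μC, V=1.75V), C4(3μF, Q=18μC, V=6.00V)
Op 1: CLOSE 4-3: Q_total=25.00, C_total=7.00, V=3.57; Q4=10.71, Q3=14.29; dissipated=15.482
Op 2: CLOSE 4-2: Q_total=27.71, C_total=9.00, V=3.08; Q4=9.24, Q2=18.48; dissipated=0.545
Op 3: GROUND 3: Q3=0; energy lost=25.510
Final charges: Q1=3.00, Q2=18.48, Q3=0.00, Q4=9.24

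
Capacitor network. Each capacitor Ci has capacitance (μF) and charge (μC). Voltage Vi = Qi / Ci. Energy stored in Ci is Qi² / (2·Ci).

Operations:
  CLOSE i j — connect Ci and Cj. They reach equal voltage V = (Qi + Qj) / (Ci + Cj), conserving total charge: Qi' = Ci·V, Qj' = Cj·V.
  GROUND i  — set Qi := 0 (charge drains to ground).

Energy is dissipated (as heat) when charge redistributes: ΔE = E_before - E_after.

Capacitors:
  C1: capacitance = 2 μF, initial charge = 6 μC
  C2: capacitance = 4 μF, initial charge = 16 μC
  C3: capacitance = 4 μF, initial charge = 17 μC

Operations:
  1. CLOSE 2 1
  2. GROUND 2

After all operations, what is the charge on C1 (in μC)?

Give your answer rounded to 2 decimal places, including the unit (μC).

Initial: C1(2μF, Q=6μC, V=3.00V), C2(4μF, Q=16μC, V=4.00V), C3(4μF, Q=17μC, V=4.25V)
Op 1: CLOSE 2-1: Q_total=22.00, C_total=6.00, V=3.67; Q2=14.67, Q1=7.33; dissipated=0.667
Op 2: GROUND 2: Q2=0; energy lost=26.889
Final charges: Q1=7.33, Q2=0.00, Q3=17.00

Answer: 7.33 μC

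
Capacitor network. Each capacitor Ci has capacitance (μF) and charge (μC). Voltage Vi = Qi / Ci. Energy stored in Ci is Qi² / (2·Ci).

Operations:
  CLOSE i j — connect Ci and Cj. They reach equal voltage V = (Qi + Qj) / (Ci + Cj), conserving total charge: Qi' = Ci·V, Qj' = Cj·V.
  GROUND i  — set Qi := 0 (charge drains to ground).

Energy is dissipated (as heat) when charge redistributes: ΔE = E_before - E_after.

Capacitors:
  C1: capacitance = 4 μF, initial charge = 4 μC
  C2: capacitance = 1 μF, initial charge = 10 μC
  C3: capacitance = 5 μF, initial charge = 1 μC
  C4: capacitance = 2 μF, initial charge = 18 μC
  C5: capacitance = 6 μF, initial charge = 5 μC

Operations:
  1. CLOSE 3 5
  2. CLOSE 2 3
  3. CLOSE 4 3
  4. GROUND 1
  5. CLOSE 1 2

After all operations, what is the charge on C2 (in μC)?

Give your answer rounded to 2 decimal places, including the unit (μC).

Initial: C1(4μF, Q=4μC, V=1.00V), C2(1μF, Q=10μC, V=10.00V), C3(5μF, Q=1μC, V=0.20V), C4(2μF, Q=18μC, V=9.00V), C5(6μF, Q=5μC, V=0.83V)
Op 1: CLOSE 3-5: Q_total=6.00, C_total=11.00, V=0.55; Q3=2.73, Q5=3.27; dissipated=0.547
Op 2: CLOSE 2-3: Q_total=12.73, C_total=6.00, V=2.12; Q2=2.12, Q3=10.61; dissipated=37.245
Op 3: CLOSE 4-3: Q_total=28.61, C_total=7.00, V=4.09; Q4=8.17, Q3=20.43; dissipated=33.798
Op 4: GROUND 1: Q1=0; energy lost=2.000
Op 5: CLOSE 1-2: Q_total=2.12, C_total=5.00, V=0.42; Q1=1.70, Q2=0.42; dissipated=1.800
Final charges: Q1=1.70, Q2=0.42, Q3=20.43, Q4=8.17, Q5=3.27

Answer: 0.42 μC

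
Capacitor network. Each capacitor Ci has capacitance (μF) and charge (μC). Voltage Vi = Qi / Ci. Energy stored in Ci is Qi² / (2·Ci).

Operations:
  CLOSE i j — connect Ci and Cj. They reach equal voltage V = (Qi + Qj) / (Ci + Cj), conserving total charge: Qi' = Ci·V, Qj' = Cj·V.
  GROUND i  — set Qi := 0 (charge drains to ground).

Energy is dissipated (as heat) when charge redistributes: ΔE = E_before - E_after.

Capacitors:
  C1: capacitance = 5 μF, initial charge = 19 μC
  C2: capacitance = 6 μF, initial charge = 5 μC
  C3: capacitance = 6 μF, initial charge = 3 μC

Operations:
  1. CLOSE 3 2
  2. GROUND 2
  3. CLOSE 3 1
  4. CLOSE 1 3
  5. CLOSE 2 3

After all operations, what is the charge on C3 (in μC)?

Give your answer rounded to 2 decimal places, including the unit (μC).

Answer: 6.27 μC

Derivation:
Initial: C1(5μF, Q=19μC, V=3.80V), C2(6μF, Q=5μC, V=0.83V), C3(6μF, Q=3μC, V=0.50V)
Op 1: CLOSE 3-2: Q_total=8.00, C_total=12.00, V=0.67; Q3=4.00, Q2=4.00; dissipated=0.167
Op 2: GROUND 2: Q2=0; energy lost=1.333
Op 3: CLOSE 3-1: Q_total=23.00, C_total=11.00, V=2.09; Q3=12.55, Q1=10.45; dissipated=13.388
Op 4: CLOSE 1-3: Q_total=23.00, C_total=11.00, V=2.09; Q1=10.45, Q3=12.55; dissipated=0.000
Op 5: CLOSE 2-3: Q_total=12.55, C_total=12.00, V=1.05; Q2=6.27, Q3=6.27; dissipated=6.558
Final charges: Q1=10.45, Q2=6.27, Q3=6.27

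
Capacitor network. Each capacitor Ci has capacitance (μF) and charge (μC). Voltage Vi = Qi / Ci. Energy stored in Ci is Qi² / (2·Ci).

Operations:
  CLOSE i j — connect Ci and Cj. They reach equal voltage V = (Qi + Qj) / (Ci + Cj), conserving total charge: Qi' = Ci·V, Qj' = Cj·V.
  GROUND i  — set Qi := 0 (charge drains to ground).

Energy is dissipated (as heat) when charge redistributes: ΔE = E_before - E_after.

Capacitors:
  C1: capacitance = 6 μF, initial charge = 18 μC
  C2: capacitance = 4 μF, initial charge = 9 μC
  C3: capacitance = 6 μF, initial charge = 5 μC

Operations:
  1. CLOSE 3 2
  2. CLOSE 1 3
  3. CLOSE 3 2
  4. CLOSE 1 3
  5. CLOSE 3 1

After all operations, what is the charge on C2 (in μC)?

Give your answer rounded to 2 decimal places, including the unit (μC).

Answer: 7.52 μC

Derivation:
Initial: C1(6μF, Q=18μC, V=3.00V), C2(4μF, Q=9μC, V=2.25V), C3(6μF, Q=5μC, V=0.83V)
Op 1: CLOSE 3-2: Q_total=14.00, C_total=10.00, V=1.40; Q3=8.40, Q2=5.60; dissipated=2.408
Op 2: CLOSE 1-3: Q_total=26.40, C_total=12.00, V=2.20; Q1=13.20, Q3=13.20; dissipated=3.840
Op 3: CLOSE 3-2: Q_total=18.80, C_total=10.00, V=1.88; Q3=11.28, Q2=7.52; dissipated=0.768
Op 4: CLOSE 1-3: Q_total=24.48, C_total=12.00, V=2.04; Q1=12.24, Q3=12.24; dissipated=0.154
Op 5: CLOSE 3-1: Q_total=24.48, C_total=12.00, V=2.04; Q3=12.24, Q1=12.24; dissipated=0.000
Final charges: Q1=12.24, Q2=7.52, Q3=12.24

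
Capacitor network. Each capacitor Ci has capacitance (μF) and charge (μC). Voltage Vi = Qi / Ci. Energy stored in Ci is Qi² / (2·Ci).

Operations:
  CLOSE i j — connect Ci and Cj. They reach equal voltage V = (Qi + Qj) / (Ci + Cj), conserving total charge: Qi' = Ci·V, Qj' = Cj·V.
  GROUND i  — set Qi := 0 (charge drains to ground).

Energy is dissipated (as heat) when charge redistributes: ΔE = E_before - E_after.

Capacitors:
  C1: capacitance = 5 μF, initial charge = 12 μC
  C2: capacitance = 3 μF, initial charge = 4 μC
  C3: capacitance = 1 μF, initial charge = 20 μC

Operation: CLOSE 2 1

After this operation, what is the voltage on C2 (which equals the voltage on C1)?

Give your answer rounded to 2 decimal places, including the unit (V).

Answer: 2.00 V

Derivation:
Initial: C1(5μF, Q=12μC, V=2.40V), C2(3μF, Q=4μC, V=1.33V), C3(1μF, Q=20μC, V=20.00V)
Op 1: CLOSE 2-1: Q_total=16.00, C_total=8.00, V=2.00; Q2=6.00, Q1=10.00; dissipated=1.067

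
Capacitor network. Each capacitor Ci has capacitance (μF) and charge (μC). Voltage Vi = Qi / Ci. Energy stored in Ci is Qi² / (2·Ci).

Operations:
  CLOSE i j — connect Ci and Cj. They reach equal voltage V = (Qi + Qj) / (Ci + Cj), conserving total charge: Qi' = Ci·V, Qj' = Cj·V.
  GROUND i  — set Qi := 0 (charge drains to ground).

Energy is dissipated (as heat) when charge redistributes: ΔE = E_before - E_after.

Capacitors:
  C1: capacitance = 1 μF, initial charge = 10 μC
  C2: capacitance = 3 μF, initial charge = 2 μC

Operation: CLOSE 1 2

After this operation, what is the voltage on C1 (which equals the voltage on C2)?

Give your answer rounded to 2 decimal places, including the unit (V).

Initial: C1(1μF, Q=10μC, V=10.00V), C2(3μF, Q=2μC, V=0.67V)
Op 1: CLOSE 1-2: Q_total=12.00, C_total=4.00, V=3.00; Q1=3.00, Q2=9.00; dissipated=32.667

Answer: 3.00 V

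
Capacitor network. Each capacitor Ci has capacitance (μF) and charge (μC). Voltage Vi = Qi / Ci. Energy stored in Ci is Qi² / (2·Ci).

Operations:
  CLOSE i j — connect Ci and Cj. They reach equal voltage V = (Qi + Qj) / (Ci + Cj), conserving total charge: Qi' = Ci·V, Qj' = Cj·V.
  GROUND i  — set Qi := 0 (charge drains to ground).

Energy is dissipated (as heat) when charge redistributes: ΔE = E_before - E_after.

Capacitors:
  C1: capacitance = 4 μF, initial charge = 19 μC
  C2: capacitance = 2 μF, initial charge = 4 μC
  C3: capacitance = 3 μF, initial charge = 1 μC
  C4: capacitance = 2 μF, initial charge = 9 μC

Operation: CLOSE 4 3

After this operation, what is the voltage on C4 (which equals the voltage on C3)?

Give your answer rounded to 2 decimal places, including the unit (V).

Initial: C1(4μF, Q=19μC, V=4.75V), C2(2μF, Q=4μC, V=2.00V), C3(3μF, Q=1μC, V=0.33V), C4(2μF, Q=9μC, V=4.50V)
Op 1: CLOSE 4-3: Q_total=10.00, C_total=5.00, V=2.00; Q4=4.00, Q3=6.00; dissipated=10.417

Answer: 2.00 V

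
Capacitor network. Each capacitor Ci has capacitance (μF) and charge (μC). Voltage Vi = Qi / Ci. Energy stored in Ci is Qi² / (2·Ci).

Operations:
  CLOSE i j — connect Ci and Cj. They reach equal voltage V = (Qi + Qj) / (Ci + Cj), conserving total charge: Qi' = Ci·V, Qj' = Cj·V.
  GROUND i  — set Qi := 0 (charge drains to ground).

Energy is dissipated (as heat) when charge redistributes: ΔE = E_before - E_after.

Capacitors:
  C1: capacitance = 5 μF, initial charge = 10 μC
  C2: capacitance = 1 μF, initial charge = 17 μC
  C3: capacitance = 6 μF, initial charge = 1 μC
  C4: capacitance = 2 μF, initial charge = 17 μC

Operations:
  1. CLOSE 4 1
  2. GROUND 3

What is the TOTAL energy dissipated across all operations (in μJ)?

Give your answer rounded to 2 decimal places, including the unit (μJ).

Initial: C1(5μF, Q=10μC, V=2.00V), C2(1μF, Q=17μC, V=17.00V), C3(6μF, Q=1μC, V=0.17V), C4(2μF, Q=17μC, V=8.50V)
Op 1: CLOSE 4-1: Q_total=27.00, C_total=7.00, V=3.86; Q4=7.71, Q1=19.29; dissipated=30.179
Op 2: GROUND 3: Q3=0; energy lost=0.083
Total dissipated: 30.262 μJ

Answer: 30.26 μJ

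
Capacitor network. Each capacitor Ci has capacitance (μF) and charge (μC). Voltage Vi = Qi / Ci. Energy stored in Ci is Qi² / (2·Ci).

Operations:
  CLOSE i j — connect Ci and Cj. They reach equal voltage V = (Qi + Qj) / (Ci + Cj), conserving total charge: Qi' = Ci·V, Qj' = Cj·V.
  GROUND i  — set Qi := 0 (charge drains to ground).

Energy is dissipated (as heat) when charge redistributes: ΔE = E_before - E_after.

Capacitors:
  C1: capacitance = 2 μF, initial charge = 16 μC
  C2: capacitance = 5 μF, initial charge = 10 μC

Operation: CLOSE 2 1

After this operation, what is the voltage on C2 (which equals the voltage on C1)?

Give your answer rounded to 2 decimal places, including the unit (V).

Initial: C1(2μF, Q=16μC, V=8.00V), C2(5μF, Q=10μC, V=2.00V)
Op 1: CLOSE 2-1: Q_total=26.00, C_total=7.00, V=3.71; Q2=18.57, Q1=7.43; dissipated=25.714

Answer: 3.71 V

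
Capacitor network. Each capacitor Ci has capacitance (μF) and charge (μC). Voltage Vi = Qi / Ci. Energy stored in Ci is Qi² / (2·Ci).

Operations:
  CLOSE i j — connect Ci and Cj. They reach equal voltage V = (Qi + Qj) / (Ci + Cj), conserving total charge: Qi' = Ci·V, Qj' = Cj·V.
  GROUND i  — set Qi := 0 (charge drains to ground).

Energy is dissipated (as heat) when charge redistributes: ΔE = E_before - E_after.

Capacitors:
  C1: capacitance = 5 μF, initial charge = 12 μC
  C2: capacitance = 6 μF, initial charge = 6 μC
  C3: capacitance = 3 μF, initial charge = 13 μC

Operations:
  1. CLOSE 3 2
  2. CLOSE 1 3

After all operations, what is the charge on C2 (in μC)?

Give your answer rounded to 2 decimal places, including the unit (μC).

Initial: C1(5μF, Q=12μC, V=2.40V), C2(6μF, Q=6μC, V=1.00V), C3(3μF, Q=13μC, V=4.33V)
Op 1: CLOSE 3-2: Q_total=19.00, C_total=9.00, V=2.11; Q3=6.33, Q2=12.67; dissipated=11.111
Op 2: CLOSE 1-3: Q_total=18.33, C_total=8.00, V=2.29; Q1=11.46, Q3=6.88; dissipated=0.078
Final charges: Q1=11.46, Q2=12.67, Q3=6.88

Answer: 12.67 μC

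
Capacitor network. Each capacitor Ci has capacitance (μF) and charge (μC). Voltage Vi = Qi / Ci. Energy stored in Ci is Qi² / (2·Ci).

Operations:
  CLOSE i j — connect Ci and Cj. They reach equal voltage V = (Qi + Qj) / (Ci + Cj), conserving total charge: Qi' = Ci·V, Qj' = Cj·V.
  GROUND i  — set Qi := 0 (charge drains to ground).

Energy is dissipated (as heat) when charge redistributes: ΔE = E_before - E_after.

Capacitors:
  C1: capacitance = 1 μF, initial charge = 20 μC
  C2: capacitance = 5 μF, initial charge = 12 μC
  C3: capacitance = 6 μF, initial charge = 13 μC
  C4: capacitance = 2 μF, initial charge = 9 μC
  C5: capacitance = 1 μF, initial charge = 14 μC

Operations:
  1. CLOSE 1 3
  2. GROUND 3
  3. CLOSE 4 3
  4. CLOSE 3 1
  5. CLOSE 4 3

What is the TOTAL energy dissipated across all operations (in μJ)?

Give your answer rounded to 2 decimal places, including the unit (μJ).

Initial: C1(1μF, Q=20μC, V=20.00V), C2(5μF, Q=12μC, V=2.40V), C3(6μF, Q=13μC, V=2.17V), C4(2μF, Q=9μC, V=4.50V), C5(1μF, Q=14μC, V=14.00V)
Op 1: CLOSE 1-3: Q_total=33.00, C_total=7.00, V=4.71; Q1=4.71, Q3=28.29; dissipated=136.298
Op 2: GROUND 3: Q3=0; energy lost=66.673
Op 3: CLOSE 4-3: Q_total=9.00, C_total=8.00, V=1.12; Q4=2.25, Q3=6.75; dissipated=15.188
Op 4: CLOSE 3-1: Q_total=11.46, C_total=7.00, V=1.64; Q3=9.83, Q1=1.64; dissipated=5.521
Op 5: CLOSE 4-3: Q_total=12.08, C_total=8.00, V=1.51; Q4=3.02, Q3=9.06; dissipated=0.197
Total dissipated: 223.877 μJ

Answer: 223.88 μJ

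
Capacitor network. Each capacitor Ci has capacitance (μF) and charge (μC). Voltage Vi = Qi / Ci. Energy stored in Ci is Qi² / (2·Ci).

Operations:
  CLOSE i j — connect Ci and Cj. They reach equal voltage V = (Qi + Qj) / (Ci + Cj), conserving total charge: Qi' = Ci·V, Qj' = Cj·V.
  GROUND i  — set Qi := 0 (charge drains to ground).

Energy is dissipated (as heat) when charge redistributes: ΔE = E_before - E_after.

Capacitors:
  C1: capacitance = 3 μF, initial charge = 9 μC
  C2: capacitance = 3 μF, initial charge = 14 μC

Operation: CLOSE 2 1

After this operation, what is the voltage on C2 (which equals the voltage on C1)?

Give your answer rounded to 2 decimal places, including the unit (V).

Initial: C1(3μF, Q=9μC, V=3.00V), C2(3μF, Q=14μC, V=4.67V)
Op 1: CLOSE 2-1: Q_total=23.00, C_total=6.00, V=3.83; Q2=11.50, Q1=11.50; dissipated=2.083

Answer: 3.83 V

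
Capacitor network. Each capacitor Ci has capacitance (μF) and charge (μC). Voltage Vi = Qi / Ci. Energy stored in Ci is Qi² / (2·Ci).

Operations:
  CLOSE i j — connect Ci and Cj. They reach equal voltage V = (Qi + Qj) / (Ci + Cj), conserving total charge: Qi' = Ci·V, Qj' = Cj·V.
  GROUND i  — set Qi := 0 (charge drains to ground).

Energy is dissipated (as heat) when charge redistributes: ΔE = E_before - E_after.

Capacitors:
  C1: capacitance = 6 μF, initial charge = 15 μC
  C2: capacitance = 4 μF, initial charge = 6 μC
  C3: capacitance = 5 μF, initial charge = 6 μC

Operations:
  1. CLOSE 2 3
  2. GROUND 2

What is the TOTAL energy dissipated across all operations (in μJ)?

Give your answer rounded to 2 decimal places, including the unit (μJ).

Answer: 3.66 μJ

Derivation:
Initial: C1(6μF, Q=15μC, V=2.50V), C2(4μF, Q=6μC, V=1.50V), C3(5μF, Q=6μC, V=1.20V)
Op 1: CLOSE 2-3: Q_total=12.00, C_total=9.00, V=1.33; Q2=5.33, Q3=6.67; dissipated=0.100
Op 2: GROUND 2: Q2=0; energy lost=3.556
Total dissipated: 3.656 μJ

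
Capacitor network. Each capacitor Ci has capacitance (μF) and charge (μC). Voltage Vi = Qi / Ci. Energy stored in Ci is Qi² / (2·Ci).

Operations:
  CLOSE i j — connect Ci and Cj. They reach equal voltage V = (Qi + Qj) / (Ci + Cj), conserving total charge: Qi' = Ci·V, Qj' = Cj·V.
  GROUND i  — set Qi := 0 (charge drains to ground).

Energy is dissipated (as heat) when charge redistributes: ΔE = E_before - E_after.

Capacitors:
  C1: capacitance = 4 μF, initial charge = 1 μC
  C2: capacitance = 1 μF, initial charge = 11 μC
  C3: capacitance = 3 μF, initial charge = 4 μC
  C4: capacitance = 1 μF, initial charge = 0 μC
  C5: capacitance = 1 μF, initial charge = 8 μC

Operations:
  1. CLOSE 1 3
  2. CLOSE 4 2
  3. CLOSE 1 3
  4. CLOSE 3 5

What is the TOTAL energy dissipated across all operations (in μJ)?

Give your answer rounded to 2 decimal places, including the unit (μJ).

Initial: C1(4μF, Q=1μC, V=0.25V), C2(1μF, Q=11μC, V=11.00V), C3(3μF, Q=4μC, V=1.33V), C4(1μF, Q=0μC, V=0.00V), C5(1μF, Q=8μC, V=8.00V)
Op 1: CLOSE 1-3: Q_total=5.00, C_total=7.00, V=0.71; Q1=2.86, Q3=2.14; dissipated=1.006
Op 2: CLOSE 4-2: Q_total=11.00, C_total=2.00, V=5.50; Q4=5.50, Q2=5.50; dissipated=30.250
Op 3: CLOSE 1-3: Q_total=5.00, C_total=7.00, V=0.71; Q1=2.86, Q3=2.14; dissipated=0.000
Op 4: CLOSE 3-5: Q_total=10.14, C_total=4.00, V=2.54; Q3=7.61, Q5=2.54; dissipated=19.906
Total dissipated: 51.162 μJ

Answer: 51.16 μJ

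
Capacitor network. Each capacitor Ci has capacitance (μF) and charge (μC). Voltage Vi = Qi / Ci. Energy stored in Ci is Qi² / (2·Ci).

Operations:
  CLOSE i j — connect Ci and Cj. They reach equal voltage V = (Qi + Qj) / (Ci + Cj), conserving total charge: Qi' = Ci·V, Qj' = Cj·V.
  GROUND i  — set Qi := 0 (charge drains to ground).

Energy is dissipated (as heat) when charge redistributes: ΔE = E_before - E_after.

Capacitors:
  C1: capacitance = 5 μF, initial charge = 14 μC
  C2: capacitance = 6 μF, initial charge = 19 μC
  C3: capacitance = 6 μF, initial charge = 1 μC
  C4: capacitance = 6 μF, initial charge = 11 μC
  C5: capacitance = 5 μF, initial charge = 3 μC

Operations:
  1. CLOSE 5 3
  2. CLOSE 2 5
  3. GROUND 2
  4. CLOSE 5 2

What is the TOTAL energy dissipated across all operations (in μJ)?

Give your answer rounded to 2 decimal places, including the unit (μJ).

Initial: C1(5μF, Q=14μC, V=2.80V), C2(6μF, Q=19μC, V=3.17V), C3(6μF, Q=1μC, V=0.17V), C4(6μF, Q=11μC, V=1.83V), C5(5μF, Q=3μC, V=0.60V)
Op 1: CLOSE 5-3: Q_total=4.00, C_total=11.00, V=0.36; Q5=1.82, Q3=2.18; dissipated=0.256
Op 2: CLOSE 2-5: Q_total=20.82, C_total=11.00, V=1.89; Q2=11.36, Q5=9.46; dissipated=10.714
Op 3: GROUND 2: Q2=0; energy lost=10.745
Op 4: CLOSE 5-2: Q_total=9.46, C_total=11.00, V=0.86; Q5=4.30, Q2=5.16; dissipated=4.884
Total dissipated: 26.600 μJ

Answer: 26.60 μJ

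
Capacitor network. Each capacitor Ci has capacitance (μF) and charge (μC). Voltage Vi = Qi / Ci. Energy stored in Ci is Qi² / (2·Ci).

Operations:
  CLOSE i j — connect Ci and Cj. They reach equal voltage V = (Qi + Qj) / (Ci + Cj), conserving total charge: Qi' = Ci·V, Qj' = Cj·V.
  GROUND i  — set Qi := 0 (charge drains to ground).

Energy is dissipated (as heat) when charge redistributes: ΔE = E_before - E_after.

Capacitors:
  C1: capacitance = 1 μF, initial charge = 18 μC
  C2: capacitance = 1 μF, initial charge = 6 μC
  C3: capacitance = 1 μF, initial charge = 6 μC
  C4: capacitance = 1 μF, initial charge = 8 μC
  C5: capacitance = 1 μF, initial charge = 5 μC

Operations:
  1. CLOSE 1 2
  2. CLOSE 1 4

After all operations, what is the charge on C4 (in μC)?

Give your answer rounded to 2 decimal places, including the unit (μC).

Answer: 10.00 μC

Derivation:
Initial: C1(1μF, Q=18μC, V=18.00V), C2(1μF, Q=6μC, V=6.00V), C3(1μF, Q=6μC, V=6.00V), C4(1μF, Q=8μC, V=8.00V), C5(1μF, Q=5μC, V=5.00V)
Op 1: CLOSE 1-2: Q_total=24.00, C_total=2.00, V=12.00; Q1=12.00, Q2=12.00; dissipated=36.000
Op 2: CLOSE 1-4: Q_total=20.00, C_total=2.00, V=10.00; Q1=10.00, Q4=10.00; dissipated=4.000
Final charges: Q1=10.00, Q2=12.00, Q3=6.00, Q4=10.00, Q5=5.00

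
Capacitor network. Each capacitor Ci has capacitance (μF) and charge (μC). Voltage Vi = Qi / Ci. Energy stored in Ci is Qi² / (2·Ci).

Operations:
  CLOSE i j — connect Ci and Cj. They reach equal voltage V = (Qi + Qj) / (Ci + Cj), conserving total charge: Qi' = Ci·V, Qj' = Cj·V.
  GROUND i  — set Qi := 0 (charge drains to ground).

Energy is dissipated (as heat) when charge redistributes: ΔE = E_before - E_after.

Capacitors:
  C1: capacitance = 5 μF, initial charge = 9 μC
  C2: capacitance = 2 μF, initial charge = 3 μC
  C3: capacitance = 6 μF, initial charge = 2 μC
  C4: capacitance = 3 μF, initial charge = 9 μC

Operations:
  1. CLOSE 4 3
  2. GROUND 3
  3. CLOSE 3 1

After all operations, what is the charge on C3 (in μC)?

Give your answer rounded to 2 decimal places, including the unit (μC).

Answer: 4.91 μC

Derivation:
Initial: C1(5μF, Q=9μC, V=1.80V), C2(2μF, Q=3μC, V=1.50V), C3(6μF, Q=2μC, V=0.33V), C4(3μF, Q=9μC, V=3.00V)
Op 1: CLOSE 4-3: Q_total=11.00, C_total=9.00, V=1.22; Q4=3.67, Q3=7.33; dissipated=7.111
Op 2: GROUND 3: Q3=0; energy lost=4.481
Op 3: CLOSE 3-1: Q_total=9.00, C_total=11.00, V=0.82; Q3=4.91, Q1=4.09; dissipated=4.418
Final charges: Q1=4.09, Q2=3.00, Q3=4.91, Q4=3.67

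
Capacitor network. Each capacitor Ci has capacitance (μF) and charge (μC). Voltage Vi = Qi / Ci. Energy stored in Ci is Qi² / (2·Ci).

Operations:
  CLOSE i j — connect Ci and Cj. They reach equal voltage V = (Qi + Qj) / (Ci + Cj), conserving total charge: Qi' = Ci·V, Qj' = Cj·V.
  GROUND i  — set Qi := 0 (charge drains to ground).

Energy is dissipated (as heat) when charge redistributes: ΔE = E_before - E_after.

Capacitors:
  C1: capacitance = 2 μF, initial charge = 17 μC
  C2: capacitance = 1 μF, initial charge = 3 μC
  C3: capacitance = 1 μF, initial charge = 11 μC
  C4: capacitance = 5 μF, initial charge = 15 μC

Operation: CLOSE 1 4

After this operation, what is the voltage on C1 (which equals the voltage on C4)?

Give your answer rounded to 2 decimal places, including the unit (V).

Initial: C1(2μF, Q=17μC, V=8.50V), C2(1μF, Q=3μC, V=3.00V), C3(1μF, Q=11μC, V=11.00V), C4(5μF, Q=15μC, V=3.00V)
Op 1: CLOSE 1-4: Q_total=32.00, C_total=7.00, V=4.57; Q1=9.14, Q4=22.86; dissipated=21.607

Answer: 4.57 V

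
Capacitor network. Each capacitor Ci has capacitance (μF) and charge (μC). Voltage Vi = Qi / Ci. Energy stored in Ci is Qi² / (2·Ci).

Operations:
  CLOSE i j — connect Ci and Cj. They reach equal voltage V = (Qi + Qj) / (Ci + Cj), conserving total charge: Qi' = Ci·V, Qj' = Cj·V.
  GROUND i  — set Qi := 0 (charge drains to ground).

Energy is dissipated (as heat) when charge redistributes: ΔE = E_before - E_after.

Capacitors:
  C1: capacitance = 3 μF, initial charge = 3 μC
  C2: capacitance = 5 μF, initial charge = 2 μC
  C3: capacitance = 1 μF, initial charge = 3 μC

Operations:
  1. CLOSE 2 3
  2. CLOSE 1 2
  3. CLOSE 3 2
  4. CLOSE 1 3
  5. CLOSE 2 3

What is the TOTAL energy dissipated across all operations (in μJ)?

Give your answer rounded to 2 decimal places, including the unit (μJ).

Initial: C1(3μF, Q=3μC, V=1.00V), C2(5μF, Q=2μC, V=0.40V), C3(1μF, Q=3μC, V=3.00V)
Op 1: CLOSE 2-3: Q_total=5.00, C_total=6.00, V=0.83; Q2=4.17, Q3=0.83; dissipated=2.817
Op 2: CLOSE 1-2: Q_total=7.17, C_total=8.00, V=0.90; Q1=2.69, Q2=4.48; dissipated=0.026
Op 3: CLOSE 3-2: Q_total=5.31, C_total=6.00, V=0.89; Q3=0.89, Q2=4.43; dissipated=0.002
Op 4: CLOSE 1-3: Q_total=3.57, C_total=4.00, V=0.89; Q1=2.68, Q3=0.89; dissipated=0.000
Op 5: CLOSE 2-3: Q_total=5.32, C_total=6.00, V=0.89; Q2=4.43, Q3=0.89; dissipated=0.000
Total dissipated: 2.844 μJ

Answer: 2.84 μJ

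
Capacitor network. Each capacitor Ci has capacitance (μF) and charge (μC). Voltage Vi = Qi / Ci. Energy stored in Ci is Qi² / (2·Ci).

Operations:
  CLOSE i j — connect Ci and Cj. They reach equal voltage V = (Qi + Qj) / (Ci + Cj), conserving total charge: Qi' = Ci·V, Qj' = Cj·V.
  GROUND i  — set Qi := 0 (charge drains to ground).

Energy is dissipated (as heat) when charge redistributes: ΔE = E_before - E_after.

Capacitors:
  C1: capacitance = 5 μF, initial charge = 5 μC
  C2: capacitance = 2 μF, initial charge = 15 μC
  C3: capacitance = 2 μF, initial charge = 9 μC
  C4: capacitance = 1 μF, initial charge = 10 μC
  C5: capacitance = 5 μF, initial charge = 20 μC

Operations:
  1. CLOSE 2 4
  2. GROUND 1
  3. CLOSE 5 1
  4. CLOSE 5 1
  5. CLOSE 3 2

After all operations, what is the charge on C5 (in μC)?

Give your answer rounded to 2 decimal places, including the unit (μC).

Answer: 10.00 μC

Derivation:
Initial: C1(5μF, Q=5μC, V=1.00V), C2(2μF, Q=15μC, V=7.50V), C3(2μF, Q=9μC, V=4.50V), C4(1μF, Q=10μC, V=10.00V), C5(5μF, Q=20μC, V=4.00V)
Op 1: CLOSE 2-4: Q_total=25.00, C_total=3.00, V=8.33; Q2=16.67, Q4=8.33; dissipated=2.083
Op 2: GROUND 1: Q1=0; energy lost=2.500
Op 3: CLOSE 5-1: Q_total=20.00, C_total=10.00, V=2.00; Q5=10.00, Q1=10.00; dissipated=20.000
Op 4: CLOSE 5-1: Q_total=20.00, C_total=10.00, V=2.00; Q5=10.00, Q1=10.00; dissipated=0.000
Op 5: CLOSE 3-2: Q_total=25.67, C_total=4.00, V=6.42; Q3=12.83, Q2=12.83; dissipated=7.347
Final charges: Q1=10.00, Q2=12.83, Q3=12.83, Q4=8.33, Q5=10.00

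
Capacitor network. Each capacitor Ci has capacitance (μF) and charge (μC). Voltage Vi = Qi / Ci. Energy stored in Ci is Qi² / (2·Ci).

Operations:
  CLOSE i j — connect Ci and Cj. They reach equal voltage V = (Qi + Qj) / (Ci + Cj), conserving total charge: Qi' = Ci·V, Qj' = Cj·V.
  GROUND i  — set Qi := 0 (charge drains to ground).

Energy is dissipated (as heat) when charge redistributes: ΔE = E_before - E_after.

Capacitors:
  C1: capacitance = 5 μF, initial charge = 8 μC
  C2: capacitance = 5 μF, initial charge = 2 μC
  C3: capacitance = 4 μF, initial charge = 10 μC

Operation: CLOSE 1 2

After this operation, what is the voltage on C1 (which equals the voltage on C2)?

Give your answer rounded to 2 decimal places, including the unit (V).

Initial: C1(5μF, Q=8μC, V=1.60V), C2(5μF, Q=2μC, V=0.40V), C3(4μF, Q=10μC, V=2.50V)
Op 1: CLOSE 1-2: Q_total=10.00, C_total=10.00, V=1.00; Q1=5.00, Q2=5.00; dissipated=1.800

Answer: 1.00 V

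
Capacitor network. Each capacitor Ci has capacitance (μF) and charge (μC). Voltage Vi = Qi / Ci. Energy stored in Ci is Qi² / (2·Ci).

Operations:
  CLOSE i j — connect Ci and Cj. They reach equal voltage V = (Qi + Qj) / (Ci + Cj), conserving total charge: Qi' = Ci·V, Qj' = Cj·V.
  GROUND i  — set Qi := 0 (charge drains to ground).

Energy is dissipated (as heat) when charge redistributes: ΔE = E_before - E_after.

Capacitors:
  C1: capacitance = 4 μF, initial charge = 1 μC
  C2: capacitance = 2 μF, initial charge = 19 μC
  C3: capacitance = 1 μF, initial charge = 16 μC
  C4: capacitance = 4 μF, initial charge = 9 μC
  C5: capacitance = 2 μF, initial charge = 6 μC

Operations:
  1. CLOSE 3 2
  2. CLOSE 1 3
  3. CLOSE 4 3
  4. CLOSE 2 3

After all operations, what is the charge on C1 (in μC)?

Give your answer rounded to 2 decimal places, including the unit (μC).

Initial: C1(4μF, Q=1μC, V=0.25V), C2(2μF, Q=19μC, V=9.50V), C3(1μF, Q=16μC, V=16.00V), C4(4μF, Q=9μC, V=2.25V), C5(2μF, Q=6μC, V=3.00V)
Op 1: CLOSE 3-2: Q_total=35.00, C_total=3.00, V=11.67; Q3=11.67, Q2=23.33; dissipated=14.083
Op 2: CLOSE 1-3: Q_total=12.67, C_total=5.00, V=2.53; Q1=10.13, Q3=2.53; dissipated=52.136
Op 3: CLOSE 4-3: Q_total=11.53, C_total=5.00, V=2.31; Q4=9.23, Q3=2.31; dissipated=0.032
Op 4: CLOSE 2-3: Q_total=25.64, C_total=3.00, V=8.55; Q2=17.09, Q3=8.55; dissipated=29.203
Final charges: Q1=10.13, Q2=17.09, Q3=8.55, Q4=9.23, Q5=6.00

Answer: 10.13 μC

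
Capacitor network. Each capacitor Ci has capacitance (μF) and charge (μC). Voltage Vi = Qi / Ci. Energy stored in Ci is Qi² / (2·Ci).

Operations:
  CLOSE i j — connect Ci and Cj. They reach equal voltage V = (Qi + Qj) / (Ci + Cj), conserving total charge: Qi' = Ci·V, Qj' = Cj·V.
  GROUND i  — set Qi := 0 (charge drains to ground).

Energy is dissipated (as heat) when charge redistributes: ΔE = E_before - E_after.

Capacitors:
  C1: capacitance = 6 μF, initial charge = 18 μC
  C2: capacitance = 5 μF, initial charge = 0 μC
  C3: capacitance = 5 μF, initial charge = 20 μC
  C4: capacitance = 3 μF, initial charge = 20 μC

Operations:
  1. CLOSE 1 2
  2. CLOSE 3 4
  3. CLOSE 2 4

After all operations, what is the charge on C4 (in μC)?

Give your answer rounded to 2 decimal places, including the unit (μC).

Initial: C1(6μF, Q=18μC, V=3.00V), C2(5μF, Q=0μC, V=0.00V), C3(5μF, Q=20μC, V=4.00V), C4(3μF, Q=20μC, V=6.67V)
Op 1: CLOSE 1-2: Q_total=18.00, C_total=11.00, V=1.64; Q1=9.82, Q2=8.18; dissipated=12.273
Op 2: CLOSE 3-4: Q_total=40.00, C_total=8.00, V=5.00; Q3=25.00, Q4=15.00; dissipated=6.667
Op 3: CLOSE 2-4: Q_total=23.18, C_total=8.00, V=2.90; Q2=14.49, Q4=8.69; dissipated=10.607
Final charges: Q1=9.82, Q2=14.49, Q3=25.00, Q4=8.69

Answer: 8.69 μC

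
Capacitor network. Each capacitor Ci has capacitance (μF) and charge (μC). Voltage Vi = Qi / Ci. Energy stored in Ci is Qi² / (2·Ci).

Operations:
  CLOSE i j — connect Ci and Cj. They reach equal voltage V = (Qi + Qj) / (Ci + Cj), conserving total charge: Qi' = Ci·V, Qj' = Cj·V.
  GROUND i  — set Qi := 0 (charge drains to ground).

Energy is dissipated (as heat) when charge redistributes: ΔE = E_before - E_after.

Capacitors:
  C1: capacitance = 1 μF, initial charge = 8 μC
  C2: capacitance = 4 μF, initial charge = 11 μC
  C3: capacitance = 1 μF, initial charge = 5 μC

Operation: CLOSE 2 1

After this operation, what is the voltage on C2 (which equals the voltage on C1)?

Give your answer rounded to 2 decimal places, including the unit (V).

Initial: C1(1μF, Q=8μC, V=8.00V), C2(4μF, Q=11μC, V=2.75V), C3(1μF, Q=5μC, V=5.00V)
Op 1: CLOSE 2-1: Q_total=19.00, C_total=5.00, V=3.80; Q2=15.20, Q1=3.80; dissipated=11.025

Answer: 3.80 V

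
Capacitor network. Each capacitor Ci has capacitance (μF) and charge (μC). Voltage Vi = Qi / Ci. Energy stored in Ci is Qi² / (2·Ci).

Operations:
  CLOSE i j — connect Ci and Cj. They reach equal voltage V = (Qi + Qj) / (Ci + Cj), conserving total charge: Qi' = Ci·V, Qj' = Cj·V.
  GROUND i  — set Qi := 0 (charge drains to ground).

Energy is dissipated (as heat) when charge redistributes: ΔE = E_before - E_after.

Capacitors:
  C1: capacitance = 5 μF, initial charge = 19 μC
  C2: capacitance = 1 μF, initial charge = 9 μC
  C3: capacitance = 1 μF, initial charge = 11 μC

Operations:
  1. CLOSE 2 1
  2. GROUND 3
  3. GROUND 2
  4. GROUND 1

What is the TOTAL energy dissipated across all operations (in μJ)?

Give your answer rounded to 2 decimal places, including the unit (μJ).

Answer: 137.10 μJ

Derivation:
Initial: C1(5μF, Q=19μC, V=3.80V), C2(1μF, Q=9μC, V=9.00V), C3(1μF, Q=11μC, V=11.00V)
Op 1: CLOSE 2-1: Q_total=28.00, C_total=6.00, V=4.67; Q2=4.67, Q1=23.33; dissipated=11.267
Op 2: GROUND 3: Q3=0; energy lost=60.500
Op 3: GROUND 2: Q2=0; energy lost=10.889
Op 4: GROUND 1: Q1=0; energy lost=54.444
Total dissipated: 137.100 μJ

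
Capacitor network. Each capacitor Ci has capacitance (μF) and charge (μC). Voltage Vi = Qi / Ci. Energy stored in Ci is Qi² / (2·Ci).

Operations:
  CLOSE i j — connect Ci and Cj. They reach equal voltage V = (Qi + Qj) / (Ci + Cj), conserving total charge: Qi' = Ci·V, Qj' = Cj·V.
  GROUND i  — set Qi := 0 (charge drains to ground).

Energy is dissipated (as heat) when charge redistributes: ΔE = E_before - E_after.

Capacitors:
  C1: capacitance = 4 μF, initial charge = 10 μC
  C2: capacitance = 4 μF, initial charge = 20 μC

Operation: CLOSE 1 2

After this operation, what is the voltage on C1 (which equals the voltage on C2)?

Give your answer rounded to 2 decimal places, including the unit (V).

Initial: C1(4μF, Q=10μC, V=2.50V), C2(4μF, Q=20μC, V=5.00V)
Op 1: CLOSE 1-2: Q_total=30.00, C_total=8.00, V=3.75; Q1=15.00, Q2=15.00; dissipated=6.250

Answer: 3.75 V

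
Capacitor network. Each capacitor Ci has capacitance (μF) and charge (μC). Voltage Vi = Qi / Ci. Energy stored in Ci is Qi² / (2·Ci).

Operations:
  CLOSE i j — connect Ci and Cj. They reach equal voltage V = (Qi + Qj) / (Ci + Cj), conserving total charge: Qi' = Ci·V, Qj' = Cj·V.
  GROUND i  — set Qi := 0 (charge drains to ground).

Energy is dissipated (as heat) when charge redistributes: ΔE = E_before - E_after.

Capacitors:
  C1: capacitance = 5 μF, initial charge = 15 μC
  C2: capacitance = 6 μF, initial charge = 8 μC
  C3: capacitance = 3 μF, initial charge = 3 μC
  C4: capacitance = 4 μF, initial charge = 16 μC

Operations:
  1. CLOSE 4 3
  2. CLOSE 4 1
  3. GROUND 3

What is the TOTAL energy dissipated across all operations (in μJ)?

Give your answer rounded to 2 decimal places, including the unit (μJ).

Initial: C1(5μF, Q=15μC, V=3.00V), C2(6μF, Q=8μC, V=1.33V), C3(3μF, Q=3μC, V=1.00V), C4(4μF, Q=16μC, V=4.00V)
Op 1: CLOSE 4-3: Q_total=19.00, C_total=7.00, V=2.71; Q4=10.86, Q3=8.14; dissipated=7.714
Op 2: CLOSE 4-1: Q_total=25.86, C_total=9.00, V=2.87; Q4=11.49, Q1=14.37; dissipated=0.091
Op 3: GROUND 3: Q3=0; energy lost=11.051
Total dissipated: 18.856 μJ

Answer: 18.86 μJ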